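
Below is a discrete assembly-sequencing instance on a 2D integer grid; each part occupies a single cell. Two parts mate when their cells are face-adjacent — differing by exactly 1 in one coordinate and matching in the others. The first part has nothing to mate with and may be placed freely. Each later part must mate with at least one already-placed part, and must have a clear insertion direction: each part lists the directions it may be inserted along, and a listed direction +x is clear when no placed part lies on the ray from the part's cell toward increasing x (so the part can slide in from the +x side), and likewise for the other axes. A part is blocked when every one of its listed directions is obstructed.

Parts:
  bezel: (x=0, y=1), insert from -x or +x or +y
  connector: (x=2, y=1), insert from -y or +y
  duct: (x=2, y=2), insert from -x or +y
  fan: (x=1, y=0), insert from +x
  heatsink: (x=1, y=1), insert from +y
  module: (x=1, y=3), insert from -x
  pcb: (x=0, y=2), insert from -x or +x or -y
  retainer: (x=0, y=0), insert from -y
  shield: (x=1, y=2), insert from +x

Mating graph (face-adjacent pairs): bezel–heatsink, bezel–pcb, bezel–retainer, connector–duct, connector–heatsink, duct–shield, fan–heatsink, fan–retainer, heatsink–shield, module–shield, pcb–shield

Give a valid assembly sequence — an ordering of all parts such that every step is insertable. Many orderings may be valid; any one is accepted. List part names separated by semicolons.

1. connector@(2, 1) [-y clear] — {connector}
2. heatsink@(1, 1) [+y clear] — {connector, heatsink}
3. fan@(1, 0) [+x clear] — {connector, fan, heatsink}
4. retainer@(0, 0) [-y clear] — {connector, fan, heatsink, retainer}
5. shield@(1, 2) [+x clear] — {connector, fan, heatsink, retainer, shield}
6. module@(1, 3) [-x clear] — {connector, fan, heatsink, module, retainer, shield}
7. pcb@(0, 2) [-x clear] — {connector, fan, heatsink, module, pcb, retainer, shield}
8. bezel@(0, 1) [-x clear] — {bezel, connector, fan, heatsink, module, pcb, retainer, shield}
9. duct@(2, 2) [+y clear] — {bezel, connector, duct, fan, heatsink, module, pcb, retainer, shield}

connector; heatsink; fan; retainer; shield; module; pcb; bezel; duct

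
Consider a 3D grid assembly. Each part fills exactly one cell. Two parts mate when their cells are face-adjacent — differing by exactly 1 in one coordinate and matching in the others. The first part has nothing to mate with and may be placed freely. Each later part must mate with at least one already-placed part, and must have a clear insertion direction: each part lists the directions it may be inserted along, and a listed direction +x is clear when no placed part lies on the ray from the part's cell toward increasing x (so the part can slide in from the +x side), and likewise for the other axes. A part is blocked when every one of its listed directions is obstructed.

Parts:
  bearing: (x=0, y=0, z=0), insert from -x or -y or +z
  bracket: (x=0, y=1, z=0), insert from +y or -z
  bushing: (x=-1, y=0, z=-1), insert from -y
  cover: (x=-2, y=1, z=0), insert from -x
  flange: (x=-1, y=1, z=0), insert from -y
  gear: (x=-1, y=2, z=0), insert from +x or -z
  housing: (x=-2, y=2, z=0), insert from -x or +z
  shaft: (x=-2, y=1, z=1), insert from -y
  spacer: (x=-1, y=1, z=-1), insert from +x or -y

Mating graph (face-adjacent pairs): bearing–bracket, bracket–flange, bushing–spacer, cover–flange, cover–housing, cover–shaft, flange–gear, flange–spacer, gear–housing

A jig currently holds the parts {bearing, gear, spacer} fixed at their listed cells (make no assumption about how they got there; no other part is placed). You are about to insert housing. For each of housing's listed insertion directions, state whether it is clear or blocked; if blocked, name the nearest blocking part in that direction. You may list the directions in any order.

-x: ray from housing(-2, 2, 0) has no placed part ⇒ clear
+z: ray from housing(-2, 2, 0) has no placed part ⇒ clear

+z: clear; -x: clear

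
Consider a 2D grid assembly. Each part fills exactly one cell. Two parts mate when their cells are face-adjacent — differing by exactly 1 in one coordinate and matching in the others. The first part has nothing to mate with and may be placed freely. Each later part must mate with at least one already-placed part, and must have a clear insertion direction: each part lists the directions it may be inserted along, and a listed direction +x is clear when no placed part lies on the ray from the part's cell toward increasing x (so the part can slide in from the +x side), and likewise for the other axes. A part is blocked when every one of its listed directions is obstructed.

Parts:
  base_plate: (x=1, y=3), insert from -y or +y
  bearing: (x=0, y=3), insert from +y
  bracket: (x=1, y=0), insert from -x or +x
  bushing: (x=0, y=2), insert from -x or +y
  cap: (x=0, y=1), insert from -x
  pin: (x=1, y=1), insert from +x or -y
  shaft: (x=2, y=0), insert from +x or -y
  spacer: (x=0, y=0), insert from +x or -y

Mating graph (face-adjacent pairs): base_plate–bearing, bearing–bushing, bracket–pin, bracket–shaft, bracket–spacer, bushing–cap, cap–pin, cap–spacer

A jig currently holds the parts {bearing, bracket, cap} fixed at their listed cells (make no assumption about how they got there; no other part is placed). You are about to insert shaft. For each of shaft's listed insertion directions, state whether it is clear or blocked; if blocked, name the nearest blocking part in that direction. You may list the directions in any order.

+x: clear; -y: clear

+x: ray from shaft(2, 0) has no placed part ⇒ clear
-y: ray from shaft(2, 0) has no placed part ⇒ clear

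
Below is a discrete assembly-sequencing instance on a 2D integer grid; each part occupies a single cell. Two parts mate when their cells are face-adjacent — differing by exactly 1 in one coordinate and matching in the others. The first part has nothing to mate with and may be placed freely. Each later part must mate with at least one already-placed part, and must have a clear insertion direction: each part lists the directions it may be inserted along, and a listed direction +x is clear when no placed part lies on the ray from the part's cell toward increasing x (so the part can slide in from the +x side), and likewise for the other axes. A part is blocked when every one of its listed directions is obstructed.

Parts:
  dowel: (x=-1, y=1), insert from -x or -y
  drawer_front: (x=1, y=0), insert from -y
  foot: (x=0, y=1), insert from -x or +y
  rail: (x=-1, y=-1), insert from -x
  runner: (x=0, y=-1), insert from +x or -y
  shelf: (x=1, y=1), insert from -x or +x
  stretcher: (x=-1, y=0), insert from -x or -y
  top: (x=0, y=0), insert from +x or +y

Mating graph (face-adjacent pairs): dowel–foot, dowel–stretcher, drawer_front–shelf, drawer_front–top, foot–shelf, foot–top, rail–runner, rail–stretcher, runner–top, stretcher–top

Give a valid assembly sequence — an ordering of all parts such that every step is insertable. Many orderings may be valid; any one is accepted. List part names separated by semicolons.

1. drawer_front@(1, 0) [-y clear] — {drawer_front}
2. top@(0, 0) [+y clear] — {drawer_front, top}
3. foot@(0, 1) [-x clear] — {drawer_front, foot, top}
4. dowel@(-1, 1) [-x clear] — {dowel, drawer_front, foot, top}
5. stretcher@(-1, 0) [-x clear] — {dowel, drawer_front, foot, stretcher, top}
6. rail@(-1, -1) [-x clear] — {dowel, drawer_front, foot, rail, stretcher, top}
7. runner@(0, -1) [+x clear] — {dowel, drawer_front, foot, rail, runner, stretcher, top}
8. shelf@(1, 1) [+x clear] — {dowel, drawer_front, foot, rail, runner, shelf, stretcher, top}

drawer_front; top; foot; dowel; stretcher; rail; runner; shelf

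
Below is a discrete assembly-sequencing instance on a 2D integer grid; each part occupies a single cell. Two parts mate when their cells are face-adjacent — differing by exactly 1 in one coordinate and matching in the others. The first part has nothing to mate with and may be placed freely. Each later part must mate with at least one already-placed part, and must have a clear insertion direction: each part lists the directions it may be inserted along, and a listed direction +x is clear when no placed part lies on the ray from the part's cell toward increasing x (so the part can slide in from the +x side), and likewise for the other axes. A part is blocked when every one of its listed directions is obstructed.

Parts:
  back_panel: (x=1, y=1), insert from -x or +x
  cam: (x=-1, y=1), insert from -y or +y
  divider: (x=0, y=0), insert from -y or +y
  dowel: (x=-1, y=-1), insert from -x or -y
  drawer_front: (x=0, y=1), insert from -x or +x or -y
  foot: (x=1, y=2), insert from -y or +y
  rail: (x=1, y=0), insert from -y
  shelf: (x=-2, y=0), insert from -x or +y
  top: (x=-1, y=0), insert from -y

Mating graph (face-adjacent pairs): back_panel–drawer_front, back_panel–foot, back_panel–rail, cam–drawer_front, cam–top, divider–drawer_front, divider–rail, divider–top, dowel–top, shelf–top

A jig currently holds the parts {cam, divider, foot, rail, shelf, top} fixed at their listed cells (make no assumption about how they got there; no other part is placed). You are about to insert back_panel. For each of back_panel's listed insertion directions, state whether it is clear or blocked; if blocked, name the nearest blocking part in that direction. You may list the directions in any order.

-x: nearest on ray is cam@(-1, 1) ⇒ blocked
+x: ray from back_panel(1, 1) has no placed part ⇒ clear

+x: clear; -x: blocked by cam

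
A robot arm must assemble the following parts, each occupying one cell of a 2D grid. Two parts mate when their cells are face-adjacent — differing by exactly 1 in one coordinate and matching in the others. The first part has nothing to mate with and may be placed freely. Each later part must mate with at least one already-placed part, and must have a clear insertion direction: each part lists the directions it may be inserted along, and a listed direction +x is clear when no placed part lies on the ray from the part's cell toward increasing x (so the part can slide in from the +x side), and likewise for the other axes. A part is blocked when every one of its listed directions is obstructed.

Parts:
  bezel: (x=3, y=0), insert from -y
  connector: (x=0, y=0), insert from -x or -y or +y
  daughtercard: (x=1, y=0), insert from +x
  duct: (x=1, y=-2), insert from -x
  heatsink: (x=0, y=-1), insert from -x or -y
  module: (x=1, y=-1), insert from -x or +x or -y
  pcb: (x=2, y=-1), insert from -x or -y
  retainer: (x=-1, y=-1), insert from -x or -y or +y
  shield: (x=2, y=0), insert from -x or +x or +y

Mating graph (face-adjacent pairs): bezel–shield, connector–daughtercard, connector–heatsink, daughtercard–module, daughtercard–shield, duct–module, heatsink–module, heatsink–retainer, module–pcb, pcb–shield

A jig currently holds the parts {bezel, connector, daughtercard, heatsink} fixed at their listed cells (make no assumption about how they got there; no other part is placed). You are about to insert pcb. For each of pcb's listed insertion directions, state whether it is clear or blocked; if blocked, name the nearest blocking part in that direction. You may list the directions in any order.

-x: blocked by heatsink; -y: clear

-x: nearest on ray is heatsink@(0, -1) ⇒ blocked
-y: ray from pcb(2, -1) has no placed part ⇒ clear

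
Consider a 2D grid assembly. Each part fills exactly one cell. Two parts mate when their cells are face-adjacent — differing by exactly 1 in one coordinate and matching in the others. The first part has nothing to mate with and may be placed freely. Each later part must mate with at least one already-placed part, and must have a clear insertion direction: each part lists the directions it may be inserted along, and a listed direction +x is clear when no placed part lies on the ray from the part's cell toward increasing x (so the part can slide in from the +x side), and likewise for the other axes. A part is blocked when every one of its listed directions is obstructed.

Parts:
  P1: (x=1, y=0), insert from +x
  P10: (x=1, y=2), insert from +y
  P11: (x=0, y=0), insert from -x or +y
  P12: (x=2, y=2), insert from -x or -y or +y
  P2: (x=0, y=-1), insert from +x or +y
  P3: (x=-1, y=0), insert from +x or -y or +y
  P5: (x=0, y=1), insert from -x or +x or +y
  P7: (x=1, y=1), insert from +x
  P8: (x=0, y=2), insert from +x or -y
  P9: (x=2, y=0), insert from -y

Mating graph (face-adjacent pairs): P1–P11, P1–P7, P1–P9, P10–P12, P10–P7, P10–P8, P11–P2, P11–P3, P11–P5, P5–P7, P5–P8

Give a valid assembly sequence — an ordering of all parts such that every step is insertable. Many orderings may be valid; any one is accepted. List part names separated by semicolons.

1. P1@(1, 0) [+x clear] — {P1}
2. P7@(1, 1) [+x clear] — {P1, P7}
3. P10@(1, 2) [+y clear] — {P1, P10, P7}
4. P12@(2, 2) [-y clear] — {P1, P10, P12, P7}
5. P8@(0, 2) [-y clear] — {P1, P10, P12, P7, P8}
6. P5@(0, 1) [-x clear] — {P1, P10, P12, P5, P7, P8}
7. P11@(0, 0) [-x clear] — {P1, P10, P11, P12, P5, P7, P8}
8. P2@(0, -1) [+x clear] — {P1, P10, P11, P12, P2, P5, P7, P8}
9. P3@(-1, 0) [-y clear] — {P1, P10, P11, P12, P2, P3, P5, P7, P8}
10. P9@(2, 0) [-y clear] — {P1, P10, P11, P12, P2, P3, P5, P7, P8, P9}

P1; P7; P10; P12; P8; P5; P11; P2; P3; P9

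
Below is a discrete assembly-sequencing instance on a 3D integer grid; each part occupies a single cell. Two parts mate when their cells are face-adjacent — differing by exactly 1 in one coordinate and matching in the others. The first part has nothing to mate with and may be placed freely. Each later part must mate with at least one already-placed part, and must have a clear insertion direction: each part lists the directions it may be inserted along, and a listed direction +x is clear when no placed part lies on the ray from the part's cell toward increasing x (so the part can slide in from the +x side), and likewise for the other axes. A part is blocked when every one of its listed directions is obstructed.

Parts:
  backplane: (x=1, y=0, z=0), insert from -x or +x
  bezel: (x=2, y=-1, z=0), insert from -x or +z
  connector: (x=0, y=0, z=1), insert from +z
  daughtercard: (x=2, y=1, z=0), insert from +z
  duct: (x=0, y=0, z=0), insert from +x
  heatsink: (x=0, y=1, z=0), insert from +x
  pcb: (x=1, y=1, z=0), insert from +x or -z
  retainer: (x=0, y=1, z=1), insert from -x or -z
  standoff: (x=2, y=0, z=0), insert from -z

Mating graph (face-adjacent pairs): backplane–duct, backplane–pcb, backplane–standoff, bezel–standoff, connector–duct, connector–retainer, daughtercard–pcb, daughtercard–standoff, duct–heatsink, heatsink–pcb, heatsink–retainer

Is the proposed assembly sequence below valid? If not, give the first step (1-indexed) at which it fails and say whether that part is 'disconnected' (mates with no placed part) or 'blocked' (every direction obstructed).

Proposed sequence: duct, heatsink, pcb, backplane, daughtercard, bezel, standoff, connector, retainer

Invalid at step 6 (disconnected)

1. duct@(0, 0, 0) [+x clear] — {duct}
2. heatsink@(0, 1, 0) [+x clear] — {duct, heatsink}
3. pcb@(1, 1, 0) [+x clear] — {duct, heatsink, pcb}
4. backplane@(1, 0, 0) [+x clear] — {backplane, duct, heatsink, pcb}
5. daughtercard@(2, 1, 0) [+z clear] — {backplane, daughtercard, duct, heatsink, pcb}
6. bezel@(2, -1, 0) — no placed neighbour ⇒ disconnected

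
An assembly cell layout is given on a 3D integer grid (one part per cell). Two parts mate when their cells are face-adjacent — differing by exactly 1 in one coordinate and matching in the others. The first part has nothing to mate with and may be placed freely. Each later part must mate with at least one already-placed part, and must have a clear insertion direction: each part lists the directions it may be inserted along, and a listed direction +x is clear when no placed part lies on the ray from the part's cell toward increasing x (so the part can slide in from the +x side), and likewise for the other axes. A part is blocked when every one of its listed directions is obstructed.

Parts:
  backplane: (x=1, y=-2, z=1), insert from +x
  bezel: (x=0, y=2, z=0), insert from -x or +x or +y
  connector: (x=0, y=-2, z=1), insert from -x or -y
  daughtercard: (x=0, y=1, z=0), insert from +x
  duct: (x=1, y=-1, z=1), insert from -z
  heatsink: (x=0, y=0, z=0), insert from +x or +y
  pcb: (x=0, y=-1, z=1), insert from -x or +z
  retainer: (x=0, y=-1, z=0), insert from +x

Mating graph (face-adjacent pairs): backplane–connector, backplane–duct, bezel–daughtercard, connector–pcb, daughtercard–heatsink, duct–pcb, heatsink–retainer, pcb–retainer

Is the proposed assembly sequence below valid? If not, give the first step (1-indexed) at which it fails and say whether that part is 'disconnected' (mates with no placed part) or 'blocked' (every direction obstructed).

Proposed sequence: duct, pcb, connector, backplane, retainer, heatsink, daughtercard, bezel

1. duct@(1, -1, 1) [-z clear] — {duct}
2. pcb@(0, -1, 1) [-x clear] — {duct, pcb}
3. connector@(0, -2, 1) [-x clear] — {connector, duct, pcb}
4. backplane@(1, -2, 1) [+x clear] — {backplane, connector, duct, pcb}
5. retainer@(0, -1, 0) [+x clear] — {backplane, connector, duct, pcb, retainer}
6. heatsink@(0, 0, 0) [+x clear] — {backplane, connector, duct, heatsink, pcb, retainer}
7. daughtercard@(0, 1, 0) [+x clear] — {backplane, connector, daughtercard, duct, heatsink, pcb, retainer}
8. bezel@(0, 2, 0) [-x clear] — {backplane, bezel, connector, daughtercard, duct, heatsink, pcb, retainer}

Valid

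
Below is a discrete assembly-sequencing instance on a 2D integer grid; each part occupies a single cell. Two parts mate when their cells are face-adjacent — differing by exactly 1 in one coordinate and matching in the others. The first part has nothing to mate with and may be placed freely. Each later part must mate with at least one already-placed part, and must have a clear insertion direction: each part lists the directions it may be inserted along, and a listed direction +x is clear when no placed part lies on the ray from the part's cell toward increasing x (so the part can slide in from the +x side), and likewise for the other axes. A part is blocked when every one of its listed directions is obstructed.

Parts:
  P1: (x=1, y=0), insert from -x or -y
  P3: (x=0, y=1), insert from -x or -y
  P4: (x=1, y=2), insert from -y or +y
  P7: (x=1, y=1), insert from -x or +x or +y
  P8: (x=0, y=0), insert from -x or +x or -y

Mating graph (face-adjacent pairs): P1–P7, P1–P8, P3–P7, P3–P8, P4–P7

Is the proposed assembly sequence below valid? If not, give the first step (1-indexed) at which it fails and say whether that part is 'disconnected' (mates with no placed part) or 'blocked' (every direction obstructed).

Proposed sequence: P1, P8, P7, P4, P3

1. P1@(1, 0) [-x clear] — {P1}
2. P8@(0, 0) [-x clear] — {P1, P8}
3. P7@(1, 1) [-x clear] — {P1, P7, P8}
4. P4@(1, 2) [+y clear] — {P1, P4, P7, P8}
5. P3@(0, 1) [-x clear] — {P1, P3, P4, P7, P8}

Valid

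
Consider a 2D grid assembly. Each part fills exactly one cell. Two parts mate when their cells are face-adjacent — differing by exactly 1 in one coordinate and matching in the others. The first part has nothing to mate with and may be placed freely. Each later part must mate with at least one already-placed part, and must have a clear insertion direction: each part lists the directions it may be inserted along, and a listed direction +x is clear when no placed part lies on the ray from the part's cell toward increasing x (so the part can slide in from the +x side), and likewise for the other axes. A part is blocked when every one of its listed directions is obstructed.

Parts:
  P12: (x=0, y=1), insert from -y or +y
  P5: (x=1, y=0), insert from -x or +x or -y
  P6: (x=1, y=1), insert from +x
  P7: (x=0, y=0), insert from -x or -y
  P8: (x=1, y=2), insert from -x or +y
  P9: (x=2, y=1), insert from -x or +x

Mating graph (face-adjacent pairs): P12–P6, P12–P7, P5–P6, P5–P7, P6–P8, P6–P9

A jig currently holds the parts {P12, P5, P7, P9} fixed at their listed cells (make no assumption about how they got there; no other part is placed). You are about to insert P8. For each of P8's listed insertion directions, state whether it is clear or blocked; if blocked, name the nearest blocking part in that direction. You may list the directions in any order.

-x: ray from P8(1, 2) has no placed part ⇒ clear
+y: ray from P8(1, 2) has no placed part ⇒ clear

+y: clear; -x: clear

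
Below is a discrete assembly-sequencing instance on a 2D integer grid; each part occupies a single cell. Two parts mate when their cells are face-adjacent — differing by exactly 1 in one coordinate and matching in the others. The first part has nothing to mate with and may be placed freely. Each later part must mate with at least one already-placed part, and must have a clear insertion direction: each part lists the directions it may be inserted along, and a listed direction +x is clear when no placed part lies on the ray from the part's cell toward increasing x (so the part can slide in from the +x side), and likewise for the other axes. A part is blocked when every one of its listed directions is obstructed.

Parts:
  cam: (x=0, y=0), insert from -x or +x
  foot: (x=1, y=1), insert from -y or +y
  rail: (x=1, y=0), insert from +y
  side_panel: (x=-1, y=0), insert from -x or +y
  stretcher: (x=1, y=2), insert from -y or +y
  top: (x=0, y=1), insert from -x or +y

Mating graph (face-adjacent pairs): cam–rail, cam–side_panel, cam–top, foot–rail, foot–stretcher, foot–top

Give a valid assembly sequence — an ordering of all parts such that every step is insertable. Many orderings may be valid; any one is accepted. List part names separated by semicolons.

1. cam@(0, 0) [-x clear] — {cam}
2. rail@(1, 0) [+y clear] — {cam, rail}
3. side_panel@(-1, 0) [-x clear] — {cam, rail, side_panel}
4. top@(0, 1) [-x clear] — {cam, rail, side_panel, top}
5. foot@(1, 1) [+y clear] — {cam, foot, rail, side_panel, top}
6. stretcher@(1, 2) [+y clear] — {cam, foot, rail, side_panel, stretcher, top}

cam; rail; side_panel; top; foot; stretcher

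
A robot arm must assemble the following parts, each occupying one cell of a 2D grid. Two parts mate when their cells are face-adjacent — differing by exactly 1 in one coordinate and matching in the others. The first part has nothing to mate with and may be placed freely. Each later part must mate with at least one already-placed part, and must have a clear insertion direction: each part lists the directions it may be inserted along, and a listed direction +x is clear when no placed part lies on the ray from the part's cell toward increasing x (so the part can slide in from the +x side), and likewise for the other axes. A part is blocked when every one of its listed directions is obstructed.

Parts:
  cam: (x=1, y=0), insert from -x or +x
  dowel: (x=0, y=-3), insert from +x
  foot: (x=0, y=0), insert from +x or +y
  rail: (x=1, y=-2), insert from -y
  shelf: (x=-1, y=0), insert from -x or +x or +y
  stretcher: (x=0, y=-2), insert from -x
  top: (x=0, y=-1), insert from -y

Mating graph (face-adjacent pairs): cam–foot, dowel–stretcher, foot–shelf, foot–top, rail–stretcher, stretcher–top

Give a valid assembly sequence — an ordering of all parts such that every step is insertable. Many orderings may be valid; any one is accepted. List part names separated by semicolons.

cam; foot; top; stretcher; shelf; dowel; rail

1. cam@(1, 0) [-x clear] — {cam}
2. foot@(0, 0) [+y clear] — {cam, foot}
3. top@(0, -1) [-y clear] — {cam, foot, top}
4. stretcher@(0, -2) [-x clear] — {cam, foot, stretcher, top}
5. shelf@(-1, 0) [-x clear] — {cam, foot, shelf, stretcher, top}
6. dowel@(0, -3) [+x clear] — {cam, dowel, foot, shelf, stretcher, top}
7. rail@(1, -2) [-y clear] — {cam, dowel, foot, rail, shelf, stretcher, top}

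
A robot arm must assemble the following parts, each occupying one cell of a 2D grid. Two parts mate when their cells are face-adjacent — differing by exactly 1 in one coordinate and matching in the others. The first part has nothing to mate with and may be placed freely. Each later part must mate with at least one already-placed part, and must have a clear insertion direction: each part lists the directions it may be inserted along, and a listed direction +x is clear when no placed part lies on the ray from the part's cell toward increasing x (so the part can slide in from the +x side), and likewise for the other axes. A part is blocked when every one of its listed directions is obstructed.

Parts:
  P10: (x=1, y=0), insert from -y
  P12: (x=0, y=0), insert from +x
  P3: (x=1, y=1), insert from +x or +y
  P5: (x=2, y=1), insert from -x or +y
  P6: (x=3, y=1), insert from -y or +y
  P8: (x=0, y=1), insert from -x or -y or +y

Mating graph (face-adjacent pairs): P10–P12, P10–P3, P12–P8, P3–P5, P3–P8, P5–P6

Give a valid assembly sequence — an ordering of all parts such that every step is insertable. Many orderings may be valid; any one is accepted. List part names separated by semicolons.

P6; P5; P3; P8; P12; P10

1. P6@(3, 1) [-y clear] — {P6}
2. P5@(2, 1) [-x clear] — {P5, P6}
3. P3@(1, 1) [+y clear] — {P3, P5, P6}
4. P8@(0, 1) [-x clear] — {P3, P5, P6, P8}
5. P12@(0, 0) [+x clear] — {P12, P3, P5, P6, P8}
6. P10@(1, 0) [-y clear] — {P10, P12, P3, P5, P6, P8}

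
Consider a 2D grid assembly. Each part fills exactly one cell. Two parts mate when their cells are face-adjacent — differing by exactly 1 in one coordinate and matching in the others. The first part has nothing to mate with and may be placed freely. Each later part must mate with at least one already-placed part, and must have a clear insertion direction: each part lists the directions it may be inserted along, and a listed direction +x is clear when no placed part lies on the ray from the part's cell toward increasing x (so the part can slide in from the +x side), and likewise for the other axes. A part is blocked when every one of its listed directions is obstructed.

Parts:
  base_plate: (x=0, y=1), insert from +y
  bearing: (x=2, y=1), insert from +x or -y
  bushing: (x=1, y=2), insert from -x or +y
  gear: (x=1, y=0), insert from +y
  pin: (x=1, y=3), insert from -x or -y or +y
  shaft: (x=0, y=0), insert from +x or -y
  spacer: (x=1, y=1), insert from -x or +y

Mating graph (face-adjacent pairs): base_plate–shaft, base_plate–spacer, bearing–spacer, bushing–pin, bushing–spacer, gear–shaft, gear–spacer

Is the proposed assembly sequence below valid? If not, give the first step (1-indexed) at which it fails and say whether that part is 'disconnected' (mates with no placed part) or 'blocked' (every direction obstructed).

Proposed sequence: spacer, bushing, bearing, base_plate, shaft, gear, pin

Invalid at step 6 (blocked)

1. spacer@(1, 1) [-x clear] — {spacer}
2. bushing@(1, 2) [-x clear] — {bushing, spacer}
3. bearing@(2, 1) [+x clear] — {bearing, bushing, spacer}
4. base_plate@(0, 1) [+y clear] — {base_plate, bearing, bushing, spacer}
5. shaft@(0, 0) [+x clear] — {base_plate, bearing, bushing, shaft, spacer}
6. gear@(1, 0) — +y all obstructed ⇒ blocked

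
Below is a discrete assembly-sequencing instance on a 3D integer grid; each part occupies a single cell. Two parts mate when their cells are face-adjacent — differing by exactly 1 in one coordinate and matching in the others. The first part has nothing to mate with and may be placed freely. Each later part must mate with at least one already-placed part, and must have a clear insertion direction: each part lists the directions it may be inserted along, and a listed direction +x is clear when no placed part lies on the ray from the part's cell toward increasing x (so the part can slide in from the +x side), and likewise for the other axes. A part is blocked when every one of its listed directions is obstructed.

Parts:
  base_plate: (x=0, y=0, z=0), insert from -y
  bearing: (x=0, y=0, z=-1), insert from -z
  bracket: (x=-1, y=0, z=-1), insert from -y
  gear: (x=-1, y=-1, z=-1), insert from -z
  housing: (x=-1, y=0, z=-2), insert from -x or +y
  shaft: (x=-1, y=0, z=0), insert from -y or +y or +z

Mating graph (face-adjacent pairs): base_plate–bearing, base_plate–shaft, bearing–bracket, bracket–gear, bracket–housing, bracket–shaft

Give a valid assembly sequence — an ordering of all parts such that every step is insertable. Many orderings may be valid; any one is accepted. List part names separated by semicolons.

base_plate; bearing; bracket; housing; gear; shaft

1. base_plate@(0, 0, 0) [-y clear] — {base_plate}
2. bearing@(0, 0, -1) [-z clear] — {base_plate, bearing}
3. bracket@(-1, 0, -1) [-y clear] — {base_plate, bearing, bracket}
4. housing@(-1, 0, -2) [-x clear] — {base_plate, bearing, bracket, housing}
5. gear@(-1, -1, -1) [-z clear] — {base_plate, bearing, bracket, gear, housing}
6. shaft@(-1, 0, 0) [-y clear] — {base_plate, bearing, bracket, gear, housing, shaft}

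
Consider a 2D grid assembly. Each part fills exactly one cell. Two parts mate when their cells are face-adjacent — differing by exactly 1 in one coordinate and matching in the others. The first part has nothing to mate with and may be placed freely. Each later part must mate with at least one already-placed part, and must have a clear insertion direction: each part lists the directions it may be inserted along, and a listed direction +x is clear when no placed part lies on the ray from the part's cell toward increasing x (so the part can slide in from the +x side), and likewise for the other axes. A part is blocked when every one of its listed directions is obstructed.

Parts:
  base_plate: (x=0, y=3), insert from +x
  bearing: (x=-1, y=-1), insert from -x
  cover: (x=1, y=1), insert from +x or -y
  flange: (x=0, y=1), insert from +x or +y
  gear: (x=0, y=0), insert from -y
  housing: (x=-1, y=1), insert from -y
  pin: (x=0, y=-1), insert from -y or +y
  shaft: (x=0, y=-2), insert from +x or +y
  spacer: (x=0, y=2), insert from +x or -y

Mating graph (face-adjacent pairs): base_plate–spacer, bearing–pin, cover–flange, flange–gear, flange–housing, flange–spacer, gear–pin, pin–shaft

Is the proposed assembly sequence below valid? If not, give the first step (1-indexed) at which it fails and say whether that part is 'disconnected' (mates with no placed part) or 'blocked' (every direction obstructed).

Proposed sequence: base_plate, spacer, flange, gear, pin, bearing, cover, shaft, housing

Invalid at step 9 (blocked)

1. base_plate@(0, 3) [+x clear] — {base_plate}
2. spacer@(0, 2) [+x clear] — {base_plate, spacer}
3. flange@(0, 1) [+x clear] — {base_plate, flange, spacer}
4. gear@(0, 0) [-y clear] — {base_plate, flange, gear, spacer}
5. pin@(0, -1) [-y clear] — {base_plate, flange, gear, pin, spacer}
6. bearing@(-1, -1) [-x clear] — {base_plate, bearing, flange, gear, pin, spacer}
7. cover@(1, 1) [+x clear] — {base_plate, bearing, cover, flange, gear, pin, spacer}
8. shaft@(0, -2) [+x clear] — {base_plate, bearing, cover, flange, gear, pin, shaft, spacer}
9. housing@(-1, 1) — -y all obstructed ⇒ blocked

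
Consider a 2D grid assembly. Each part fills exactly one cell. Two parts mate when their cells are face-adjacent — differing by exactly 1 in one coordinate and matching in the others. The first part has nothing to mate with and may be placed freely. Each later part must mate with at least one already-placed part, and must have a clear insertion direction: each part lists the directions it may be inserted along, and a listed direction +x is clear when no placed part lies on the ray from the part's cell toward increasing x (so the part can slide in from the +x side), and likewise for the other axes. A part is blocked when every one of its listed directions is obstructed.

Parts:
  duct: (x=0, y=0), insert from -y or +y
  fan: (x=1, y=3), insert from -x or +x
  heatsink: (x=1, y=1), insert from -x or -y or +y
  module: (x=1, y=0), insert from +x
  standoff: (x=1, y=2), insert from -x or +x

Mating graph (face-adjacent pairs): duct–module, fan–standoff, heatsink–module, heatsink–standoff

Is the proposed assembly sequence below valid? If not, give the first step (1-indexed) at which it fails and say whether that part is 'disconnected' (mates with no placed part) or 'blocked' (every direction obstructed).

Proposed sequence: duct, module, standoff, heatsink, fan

1. duct@(0, 0) [-y clear] — {duct}
2. module@(1, 0) [+x clear] — {duct, module}
3. standoff@(1, 2) — no placed neighbour ⇒ disconnected

Invalid at step 3 (disconnected)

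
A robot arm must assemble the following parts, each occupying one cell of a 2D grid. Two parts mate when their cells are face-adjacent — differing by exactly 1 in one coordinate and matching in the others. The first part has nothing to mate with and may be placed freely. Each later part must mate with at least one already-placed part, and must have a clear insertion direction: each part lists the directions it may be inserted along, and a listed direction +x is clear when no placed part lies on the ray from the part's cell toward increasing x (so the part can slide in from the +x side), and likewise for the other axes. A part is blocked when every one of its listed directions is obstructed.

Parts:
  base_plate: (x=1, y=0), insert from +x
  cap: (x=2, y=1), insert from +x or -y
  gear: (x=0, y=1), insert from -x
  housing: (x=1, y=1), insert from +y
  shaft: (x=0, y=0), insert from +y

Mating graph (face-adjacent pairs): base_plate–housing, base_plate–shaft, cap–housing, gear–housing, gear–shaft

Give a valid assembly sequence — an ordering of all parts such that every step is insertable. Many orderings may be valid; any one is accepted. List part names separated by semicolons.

1. housing@(1, 1) [+y clear] — {housing}
2. cap@(2, 1) [+x clear] — {cap, housing}
3. base_plate@(1, 0) [+x clear] — {base_plate, cap, housing}
4. shaft@(0, 0) [+y clear] — {base_plate, cap, housing, shaft}
5. gear@(0, 1) [-x clear] — {base_plate, cap, gear, housing, shaft}

housing; cap; base_plate; shaft; gear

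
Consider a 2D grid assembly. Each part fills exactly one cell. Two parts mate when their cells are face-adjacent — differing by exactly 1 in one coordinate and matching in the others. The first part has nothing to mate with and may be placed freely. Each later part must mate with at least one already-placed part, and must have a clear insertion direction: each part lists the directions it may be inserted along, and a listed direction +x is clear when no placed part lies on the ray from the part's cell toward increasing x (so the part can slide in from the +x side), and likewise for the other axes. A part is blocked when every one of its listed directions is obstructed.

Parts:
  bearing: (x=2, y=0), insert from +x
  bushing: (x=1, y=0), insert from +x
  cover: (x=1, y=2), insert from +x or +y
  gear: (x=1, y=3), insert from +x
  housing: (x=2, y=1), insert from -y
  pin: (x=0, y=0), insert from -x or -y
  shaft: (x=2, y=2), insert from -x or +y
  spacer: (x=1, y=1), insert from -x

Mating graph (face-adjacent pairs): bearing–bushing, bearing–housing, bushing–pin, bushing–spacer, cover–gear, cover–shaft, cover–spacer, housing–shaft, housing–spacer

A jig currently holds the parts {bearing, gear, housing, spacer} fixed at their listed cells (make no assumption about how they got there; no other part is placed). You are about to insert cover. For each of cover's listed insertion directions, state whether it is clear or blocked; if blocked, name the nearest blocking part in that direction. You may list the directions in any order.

+x: ray from cover(1, 2) has no placed part ⇒ clear
+y: nearest on ray is gear@(1, 3) ⇒ blocked

+x: clear; +y: blocked by gear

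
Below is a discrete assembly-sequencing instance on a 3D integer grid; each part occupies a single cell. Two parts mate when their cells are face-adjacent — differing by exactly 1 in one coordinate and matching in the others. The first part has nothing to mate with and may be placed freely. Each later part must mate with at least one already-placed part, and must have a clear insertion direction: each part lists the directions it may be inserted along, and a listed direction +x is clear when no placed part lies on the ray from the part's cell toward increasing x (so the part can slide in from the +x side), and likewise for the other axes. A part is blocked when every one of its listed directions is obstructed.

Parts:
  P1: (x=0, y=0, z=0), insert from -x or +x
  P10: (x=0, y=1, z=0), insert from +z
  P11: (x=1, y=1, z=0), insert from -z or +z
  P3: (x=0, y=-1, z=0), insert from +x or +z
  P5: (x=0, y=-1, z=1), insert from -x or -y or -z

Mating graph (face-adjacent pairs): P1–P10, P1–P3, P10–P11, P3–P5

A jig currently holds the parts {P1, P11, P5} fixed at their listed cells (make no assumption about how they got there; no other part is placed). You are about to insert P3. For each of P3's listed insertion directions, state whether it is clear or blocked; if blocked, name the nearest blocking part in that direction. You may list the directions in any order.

+x: ray from P3(0, -1, 0) has no placed part ⇒ clear
+z: nearest on ray is P5@(0, -1, 1) ⇒ blocked

+x: clear; +z: blocked by P5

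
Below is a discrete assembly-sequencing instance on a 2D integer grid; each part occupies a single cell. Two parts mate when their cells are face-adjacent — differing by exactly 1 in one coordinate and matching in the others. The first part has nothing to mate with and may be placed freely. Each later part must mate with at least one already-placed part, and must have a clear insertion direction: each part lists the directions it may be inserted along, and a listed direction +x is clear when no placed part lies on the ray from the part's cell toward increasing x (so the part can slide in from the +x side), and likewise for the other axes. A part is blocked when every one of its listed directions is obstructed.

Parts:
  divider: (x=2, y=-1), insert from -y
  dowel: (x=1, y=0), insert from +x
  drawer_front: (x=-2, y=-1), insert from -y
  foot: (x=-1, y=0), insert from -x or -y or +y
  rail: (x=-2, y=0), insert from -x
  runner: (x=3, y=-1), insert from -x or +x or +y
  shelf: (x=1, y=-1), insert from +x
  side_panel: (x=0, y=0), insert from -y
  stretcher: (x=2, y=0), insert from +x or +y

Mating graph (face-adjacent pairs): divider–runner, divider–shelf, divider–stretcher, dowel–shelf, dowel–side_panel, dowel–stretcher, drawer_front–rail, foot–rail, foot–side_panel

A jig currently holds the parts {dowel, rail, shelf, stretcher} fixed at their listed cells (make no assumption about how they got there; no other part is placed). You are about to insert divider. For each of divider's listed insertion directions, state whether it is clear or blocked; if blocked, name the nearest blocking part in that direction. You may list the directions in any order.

-y: clear

-y: ray from divider(2, -1) has no placed part ⇒ clear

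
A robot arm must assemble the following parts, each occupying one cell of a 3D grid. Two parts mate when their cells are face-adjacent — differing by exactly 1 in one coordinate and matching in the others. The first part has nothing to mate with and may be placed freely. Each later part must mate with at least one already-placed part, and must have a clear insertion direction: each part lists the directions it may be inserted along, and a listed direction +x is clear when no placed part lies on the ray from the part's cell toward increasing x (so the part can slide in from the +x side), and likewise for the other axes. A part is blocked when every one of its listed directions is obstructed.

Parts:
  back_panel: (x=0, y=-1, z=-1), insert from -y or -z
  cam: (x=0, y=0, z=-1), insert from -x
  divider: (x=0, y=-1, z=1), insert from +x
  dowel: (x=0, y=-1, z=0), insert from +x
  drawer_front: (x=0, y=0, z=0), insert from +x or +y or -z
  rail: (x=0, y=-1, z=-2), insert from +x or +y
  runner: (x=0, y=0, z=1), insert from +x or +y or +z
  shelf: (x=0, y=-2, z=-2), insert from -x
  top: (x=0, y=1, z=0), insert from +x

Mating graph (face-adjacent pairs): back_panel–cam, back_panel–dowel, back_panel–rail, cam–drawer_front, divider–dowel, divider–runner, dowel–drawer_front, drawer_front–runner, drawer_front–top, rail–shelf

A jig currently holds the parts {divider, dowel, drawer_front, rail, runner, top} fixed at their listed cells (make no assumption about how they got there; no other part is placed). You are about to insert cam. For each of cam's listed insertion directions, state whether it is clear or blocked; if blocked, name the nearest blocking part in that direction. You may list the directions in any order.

-x: ray from cam(0, 0, -1) has no placed part ⇒ clear

-x: clear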